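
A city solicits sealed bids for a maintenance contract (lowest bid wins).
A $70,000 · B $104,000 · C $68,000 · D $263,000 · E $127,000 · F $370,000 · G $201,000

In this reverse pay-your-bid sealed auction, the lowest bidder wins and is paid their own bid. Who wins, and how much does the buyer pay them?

C is paid $68,000

Reverse pay-your-bid sealed auction: the lowest bidder wins and is paid their own bid.
Bids ranked: 68,000 (C) < 70,000 (A) < 104,000 (B) < 127,000 (E) < 201,000 (G) < 263,000 (D) < …
C has the lowest bid and is paid exactly that: $68,000.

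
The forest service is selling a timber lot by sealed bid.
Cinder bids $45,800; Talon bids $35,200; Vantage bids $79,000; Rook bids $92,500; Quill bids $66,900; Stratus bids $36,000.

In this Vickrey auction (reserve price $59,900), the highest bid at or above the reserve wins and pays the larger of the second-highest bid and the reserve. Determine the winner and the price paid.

Rook pays $79,000

Vickrey auction (reserve price $59,900): the highest bid at or above the reserve wins and pays the larger of the second-highest bid and the reserve.
Sorting bids: 92,500 (Rook) > 79,000 (Vantage) > 66,900 (Quill) > 45,800 (Cinder) > 36,000 (Stratus) > 35,200 (Talon)
Highest eligible bid: Rook at $92,500.
Second-highest bid $79,000 exceeds the reserve $59,900 → payment $79,000.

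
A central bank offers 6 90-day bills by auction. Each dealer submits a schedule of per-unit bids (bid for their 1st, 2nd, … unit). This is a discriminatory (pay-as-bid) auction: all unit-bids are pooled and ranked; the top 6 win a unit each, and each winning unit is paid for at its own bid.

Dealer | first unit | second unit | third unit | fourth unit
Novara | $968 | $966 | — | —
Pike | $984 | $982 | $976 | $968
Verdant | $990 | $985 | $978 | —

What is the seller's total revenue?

Pooled unit-bids ranked (top 6): 990 (Verdant-1), 985 (Verdant-2), 984 (Pike-1), 982 (Pike-2), 978 (Verdant-3), 976 (Pike-3)
Next rejected bid: $968 (not a price — pay-as-bid).
Each winning unit pays its own bid.
Revenue = 990 + 985 + 984 + 982 + 978 + 976 = $5,895.

Total revenue: $5,895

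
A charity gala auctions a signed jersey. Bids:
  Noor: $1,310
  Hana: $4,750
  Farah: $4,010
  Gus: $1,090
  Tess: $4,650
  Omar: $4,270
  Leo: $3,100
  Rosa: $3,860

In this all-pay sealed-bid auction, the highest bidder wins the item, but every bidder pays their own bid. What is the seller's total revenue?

Bids ranked: 4,750 (Hana) > 4,650 (Tess) > 4,270 (Omar) > 4,010 (Farah) > 3,860 (Rosa) > 3,100 (Leo) > …
Every bidder forfeits their bid regardless of winning.
Revenue = 1,310 + 4,750 + 4,010 + 1,090 + 4,650 + 4,270 + 3,100 + 3,860 = $27,040.

Total revenue: $27,040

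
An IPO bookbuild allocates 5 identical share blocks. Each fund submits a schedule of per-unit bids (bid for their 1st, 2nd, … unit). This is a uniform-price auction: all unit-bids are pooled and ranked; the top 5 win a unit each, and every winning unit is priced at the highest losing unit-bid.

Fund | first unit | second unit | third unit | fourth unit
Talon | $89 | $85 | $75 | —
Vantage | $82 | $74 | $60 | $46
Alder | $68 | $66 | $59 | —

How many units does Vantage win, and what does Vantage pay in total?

Vantage: 2 units, pays $136

Pooled unit-bids ranked (top 5): 89 (Talon-1), 85 (Talon-2), 82 (Vantage-1), 75 (Talon-3), 74 (Vantage-2)
Highest rejected unit-bid = $68.
Vantage wins 2 unit(s) at $68 each.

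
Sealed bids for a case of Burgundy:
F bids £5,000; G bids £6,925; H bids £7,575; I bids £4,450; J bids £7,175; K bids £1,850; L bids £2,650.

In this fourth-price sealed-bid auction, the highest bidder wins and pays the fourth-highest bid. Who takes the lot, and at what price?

H pays £5,000

Rule: the highest bidder wins and pays the fourth-highest bid.
Bids in order: 7,575 (H) > 7,175 (J) > 6,925 (G) > 5,000 (F) > 4,450 (I) > 2,650 (L) > …
H wins; payment is bid #4 in the ranking = £5,000.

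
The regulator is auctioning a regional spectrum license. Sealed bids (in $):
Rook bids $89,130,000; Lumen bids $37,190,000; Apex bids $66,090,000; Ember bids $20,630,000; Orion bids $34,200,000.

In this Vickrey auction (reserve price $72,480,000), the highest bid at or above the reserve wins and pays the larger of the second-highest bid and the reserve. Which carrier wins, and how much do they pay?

Rook pays $72,480,000

Bids ranked: 89,130,000 (Rook) > 66,090,000 (Apex) > 37,190,000 (Lumen) > 34,200,000 (Orion) > 20,630,000 (Ember)
Rook has the top bid at or above the reserve ($89,130,000).
Second-highest bid $66,090,000 is below the reserve $72,480,000, so the reserve binds → payment $72,480,000.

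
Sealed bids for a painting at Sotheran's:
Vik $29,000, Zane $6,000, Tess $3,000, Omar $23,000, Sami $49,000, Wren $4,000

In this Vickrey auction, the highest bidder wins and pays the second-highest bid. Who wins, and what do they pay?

Rule: the highest bidder wins and pays the second-highest bid.
Bids ranked: 49,000 (Sami) > 29,000 (Vik) > 23,000 (Omar) > 6,000 (Zane) > 4,000 (Wren) > 3,000 (Tess)
Sami wins with the highest bid; price is set by the runner-up at $29,000.

Sami pays $29,000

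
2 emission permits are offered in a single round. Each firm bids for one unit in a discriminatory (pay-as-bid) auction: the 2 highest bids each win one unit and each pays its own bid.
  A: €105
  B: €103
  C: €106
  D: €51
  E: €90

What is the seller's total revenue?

Sorting: 106 (C), 105 (A), 103 (B), 90 (E), …
Top 2: C, A.
Total revenue = 106 + 105 = €211.

Total revenue: €211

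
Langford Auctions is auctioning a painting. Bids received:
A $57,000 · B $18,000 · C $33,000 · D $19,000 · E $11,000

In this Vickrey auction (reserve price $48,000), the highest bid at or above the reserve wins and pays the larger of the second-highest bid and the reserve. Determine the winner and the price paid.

A pays $48,000

Rule: the highest bid at or above the reserve wins and pays the larger of the second-highest bid and the reserve.
Bids in order: 57,000 (A) > 33,000 (C) > 19,000 (D) > 18,000 (B) > 11,000 (E)
Highest eligible bid: A at $57,000.
max(second-highest $33,000, reserve $48,000) = $48,000.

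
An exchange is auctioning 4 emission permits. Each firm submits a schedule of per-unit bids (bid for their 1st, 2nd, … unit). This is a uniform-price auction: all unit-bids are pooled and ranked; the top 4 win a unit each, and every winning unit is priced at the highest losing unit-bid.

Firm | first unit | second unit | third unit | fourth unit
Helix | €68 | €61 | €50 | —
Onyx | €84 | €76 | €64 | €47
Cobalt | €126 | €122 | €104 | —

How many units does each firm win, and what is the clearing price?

Cobalt 3, Onyx 1; clearing price €76

Merging the schedules and taking the best 4: 126 (Cobalt-1), 122 (Cobalt-2), 104 (Cobalt-3), 84 (Onyx-1)
The (k+1)-th unit-bid is €76.
Allocation: Cobalt 3, Onyx 1.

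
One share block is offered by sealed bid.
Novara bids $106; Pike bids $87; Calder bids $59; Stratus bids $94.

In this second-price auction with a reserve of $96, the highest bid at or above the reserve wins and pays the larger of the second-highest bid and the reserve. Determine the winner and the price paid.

Second-price auction with a reserve of $96: the highest bid at or above the reserve wins and pays the larger of the second-highest bid and the reserve.
Bids in order: 106 (Novara) > 94 (Stratus) > 87 (Pike) > 59 (Calder)
Highest eligible bid: Novara at $106.
Second-highest bid $94 is below the reserve $96, so the reserve binds → payment $96.

Novara pays $96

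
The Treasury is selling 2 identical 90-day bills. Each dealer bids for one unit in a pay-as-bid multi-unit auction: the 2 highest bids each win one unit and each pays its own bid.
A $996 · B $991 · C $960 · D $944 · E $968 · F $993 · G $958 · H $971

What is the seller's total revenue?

Sorting: 996 (A), 993 (F), 991 (B), 971 (H), …
Winners (2 units): A, F.
Total revenue = 996 + 993 = $1,989.

Total revenue: $1,989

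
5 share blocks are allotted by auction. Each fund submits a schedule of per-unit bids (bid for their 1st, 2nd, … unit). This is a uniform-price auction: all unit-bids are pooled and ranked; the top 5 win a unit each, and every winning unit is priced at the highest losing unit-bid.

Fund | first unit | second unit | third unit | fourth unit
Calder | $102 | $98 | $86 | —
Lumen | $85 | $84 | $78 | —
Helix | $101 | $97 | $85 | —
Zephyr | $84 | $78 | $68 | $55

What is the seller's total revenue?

Pooled unit-bids ranked (top 5): 102 (Calder-1), 101 (Helix-1), 98 (Calder-2), 97 (Helix-2), 86 (Calder-3)
The (k+1)-th unit-bid is $85.
Allocation: Calder 3, Helix 2. Every unit priced at $85.
Revenue = 5 × 85 = $425.

Total revenue: $425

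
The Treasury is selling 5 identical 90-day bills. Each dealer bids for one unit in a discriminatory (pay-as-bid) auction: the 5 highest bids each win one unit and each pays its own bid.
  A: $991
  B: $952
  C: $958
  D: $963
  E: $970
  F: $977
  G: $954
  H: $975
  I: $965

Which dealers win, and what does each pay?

A $991, F $977, H $975, E $970, I $965

Sorting: 991 (A), 977 (F), 975 (H), 970 (E), 965 (I), 963 (D), 958 (C), …
The 5 highest are A, F, H, E, I.
Each winner pays its own bid: A $991, F $977, H $975, E $970, I $965.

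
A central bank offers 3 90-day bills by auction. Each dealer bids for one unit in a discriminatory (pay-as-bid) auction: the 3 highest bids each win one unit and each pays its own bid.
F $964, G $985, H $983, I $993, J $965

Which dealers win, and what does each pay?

I $993, G $985, H $983

Bids ranked high→low: 993 (I), 985 (G), 983 (H), 965 (J), 964 (F)
The 3 highest are I, G, H.
Each winner pays its own bid: I $993, G $985, H $983.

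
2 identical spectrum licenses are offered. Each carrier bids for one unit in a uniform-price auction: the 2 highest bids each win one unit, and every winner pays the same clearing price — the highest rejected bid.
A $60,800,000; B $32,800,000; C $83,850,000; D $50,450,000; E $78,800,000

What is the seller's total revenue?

Total revenue: $121,600,000

Ordering the bids: 83,850,000 (C), 78,800,000 (E), 60,800,000 (A), 50,450,000 (D), …
Top 2: C, E.
First losing bid is A's $60,800,000, which sets the uniform price.
Total revenue = 2 × $60,800,000 = $121,600,000.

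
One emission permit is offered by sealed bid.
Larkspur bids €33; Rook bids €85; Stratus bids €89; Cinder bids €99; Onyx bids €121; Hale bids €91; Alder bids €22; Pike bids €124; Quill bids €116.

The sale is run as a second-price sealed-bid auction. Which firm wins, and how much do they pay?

Rule: the highest bidder wins and pays the second-highest bid.
Bids in order: 124 (Pike) > 121 (Onyx) > 116 (Quill) > 99 (Cinder) > 91 (Hale) > 89 (Stratus) > …
Pike is highest; pays the second-highest bid, €121.

Pike pays €121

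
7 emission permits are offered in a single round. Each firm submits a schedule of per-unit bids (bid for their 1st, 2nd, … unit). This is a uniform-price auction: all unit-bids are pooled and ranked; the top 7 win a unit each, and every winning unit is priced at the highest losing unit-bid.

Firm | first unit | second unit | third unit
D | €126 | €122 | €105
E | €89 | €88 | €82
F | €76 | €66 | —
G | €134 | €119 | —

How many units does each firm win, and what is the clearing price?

D 3, E 2, G 2; clearing price €82

Merging the schedules and taking the best 7: 134 (G-1), 126 (D-1), 122 (D-2), 119 (G-2), 105 (D-3), 89 (E-1), 88 (E-2)
First bid not allocated: €82.
Allocation: D 3, E 2, G 2.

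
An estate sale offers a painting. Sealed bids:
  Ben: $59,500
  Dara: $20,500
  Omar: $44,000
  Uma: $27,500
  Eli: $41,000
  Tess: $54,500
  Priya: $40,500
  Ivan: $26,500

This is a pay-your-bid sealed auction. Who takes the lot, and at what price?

Pay-your-bid sealed auction: the highest bidder wins and pays their own bid.
Sorting bids: 59,500 (Ben) > 54,500 (Tess) > 44,000 (Omar) > 41,000 (Eli) > 40,500 (Priya) > 27,500 (Uma) > …
Ben is highest → pays own bid, $59,500.

Ben pays $59,500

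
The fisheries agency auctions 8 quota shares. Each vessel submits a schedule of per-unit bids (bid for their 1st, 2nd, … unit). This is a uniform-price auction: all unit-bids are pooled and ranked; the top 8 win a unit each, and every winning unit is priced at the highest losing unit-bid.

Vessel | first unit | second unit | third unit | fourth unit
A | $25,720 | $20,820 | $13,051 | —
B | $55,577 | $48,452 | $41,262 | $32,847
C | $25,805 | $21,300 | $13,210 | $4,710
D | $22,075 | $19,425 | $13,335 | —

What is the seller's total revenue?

Merging the schedules and taking the best 8: 55,577 (B-1), 48,452 (B-2), 41,262 (B-3), 32,847 (B-4), 25,805 (C-1), 25,720 (A-1), 22,075 (D-1), 21,300 (C-2)
Highest rejected unit-bid = $20,820.
Allocation: A 1, B 4, C 2, D 1. Every unit priced at $20,820.
Revenue = 8 × 20,820 = $166,560.

Total revenue: $166,560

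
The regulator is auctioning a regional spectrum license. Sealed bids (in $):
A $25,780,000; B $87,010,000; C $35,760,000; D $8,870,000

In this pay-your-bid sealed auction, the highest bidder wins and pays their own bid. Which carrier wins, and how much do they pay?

Rule: the highest bidder wins and pays their own bid.
Bids in order: 87,010,000 (B) > 35,760,000 (C) > 25,780,000 (A) > 8,870,000 (D)
First-price: B pays what they bid, $87,010,000.

B pays $87,010,000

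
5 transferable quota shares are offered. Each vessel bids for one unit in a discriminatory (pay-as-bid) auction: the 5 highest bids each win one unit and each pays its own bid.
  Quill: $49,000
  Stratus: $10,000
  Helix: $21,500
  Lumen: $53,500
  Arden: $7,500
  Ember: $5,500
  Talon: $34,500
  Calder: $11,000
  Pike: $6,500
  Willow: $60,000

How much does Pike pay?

Sorting: 60,000 (Willow), 53,500 (Lumen), 49,000 (Quill), 34,500 (Talon), 21,500 (Helix), 11,000 (Calder), 10,000 (Stratus), …
Top 5: Willow, Lumen, Quill, Talon, Helix.
Pike does not win → $0.

Pike pays $0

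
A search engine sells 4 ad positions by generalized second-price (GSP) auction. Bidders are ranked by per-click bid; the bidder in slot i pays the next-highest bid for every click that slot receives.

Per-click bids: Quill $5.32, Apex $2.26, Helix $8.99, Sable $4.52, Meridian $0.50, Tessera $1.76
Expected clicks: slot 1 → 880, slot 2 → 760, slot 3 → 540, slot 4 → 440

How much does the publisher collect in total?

Per-click bids in order: $8.99 (Helix) > $5.32 (Quill) > $4.52 (Sable) > $2.26 (Apex) > $1.76 (Tessera) > …
Slot 1: Helix pays $5.32 × 880 = $4681.60
Slot 2: Quill pays $4.52 × 760 = $3435.20
Slot 3: Sable pays $2.26 × 540 = $1220.40
Slot 4: Apex pays $1.76 × 440 = $774.40
Total = $10111.60

Total revenue: $10111.60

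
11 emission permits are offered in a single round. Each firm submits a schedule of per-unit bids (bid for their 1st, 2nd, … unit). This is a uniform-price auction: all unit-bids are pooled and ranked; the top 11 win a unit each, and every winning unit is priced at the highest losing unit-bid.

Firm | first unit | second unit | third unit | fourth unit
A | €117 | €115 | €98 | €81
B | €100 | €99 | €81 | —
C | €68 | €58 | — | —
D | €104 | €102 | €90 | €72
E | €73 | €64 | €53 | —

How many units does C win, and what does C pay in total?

Merging the schedules and taking the best 11: 117 (A-1), 115 (A-2), 104 (D-1), 102 (D-2), 100 (B-1), 99 (B-2), 98 (A-3), 90 (D-3), 81 (A-4), 81 (B-3), 73 (E-1)
The (k+1)-th unit-bid is €72.
C wins 0 unit(s) at €72 each.

C: 0 units, pays €0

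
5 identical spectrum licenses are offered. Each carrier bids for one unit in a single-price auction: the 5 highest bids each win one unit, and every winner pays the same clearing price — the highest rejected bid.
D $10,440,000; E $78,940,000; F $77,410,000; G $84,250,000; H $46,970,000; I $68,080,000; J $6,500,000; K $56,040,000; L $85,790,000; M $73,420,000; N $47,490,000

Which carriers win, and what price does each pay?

L, G, E, F, M; each pays $68,080,000

Ordering the bids: 85,790,000 (L), 84,250,000 (G), 78,940,000 (E), 77,410,000 (F), 73,420,000 (M), 68,080,000 (I), 56,040,000 (K), …
Winners (5 units): L, G, E, F, M.
Clearing price = highest rejected bid = $68,080,000.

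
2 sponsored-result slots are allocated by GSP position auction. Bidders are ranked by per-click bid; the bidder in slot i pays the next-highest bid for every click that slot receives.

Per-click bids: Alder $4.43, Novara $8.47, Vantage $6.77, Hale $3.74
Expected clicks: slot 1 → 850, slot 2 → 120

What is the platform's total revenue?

Sorting advertisers: $8.47 (Novara) > $6.77 (Vantage) > $4.43 (Alder) > …
Slot 1: Novara pays $6.77 × 850 = $5754.50
Slot 2: Vantage pays $4.43 × 120 = $531.60
Total = $6286.10

Total revenue: $6286.10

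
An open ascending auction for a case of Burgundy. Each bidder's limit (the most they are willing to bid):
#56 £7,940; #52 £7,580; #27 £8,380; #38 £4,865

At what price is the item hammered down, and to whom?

Limits in order: 8,380 (#27) > 7,940 (#56) > 7,580 (#52) > 4,865 (#38)
#56 is the last rival to drop out, at £7,940; #27 remains and wins at that price.

#27 wins at £7,940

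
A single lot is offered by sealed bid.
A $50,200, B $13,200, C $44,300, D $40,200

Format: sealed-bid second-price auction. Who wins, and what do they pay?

A pays $44,300

Sealed-bid second-price auction: the highest bidder wins and pays the second-highest bid.
Bids in order: 50,200 (A) > 44,300 (C) > 40,200 (D) > 13,200 (B)
Second-price: A pays C's bid of $44,300.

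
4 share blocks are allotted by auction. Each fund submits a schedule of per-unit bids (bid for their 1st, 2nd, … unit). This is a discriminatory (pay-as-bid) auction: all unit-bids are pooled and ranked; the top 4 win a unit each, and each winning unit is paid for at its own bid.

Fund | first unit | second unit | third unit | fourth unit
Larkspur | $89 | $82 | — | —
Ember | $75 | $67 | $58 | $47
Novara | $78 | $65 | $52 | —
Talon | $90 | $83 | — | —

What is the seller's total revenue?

Total revenue: $344

Merging the schedules and taking the best 4: 90 (Talon-1), 89 (Larkspur-1), 83 (Talon-2), 82 (Larkspur-2)
Next rejected bid: $78 (not a price — pay-as-bid).
Each winning unit pays its own bid.
Revenue = 90 + 89 + 83 + 82 = $344.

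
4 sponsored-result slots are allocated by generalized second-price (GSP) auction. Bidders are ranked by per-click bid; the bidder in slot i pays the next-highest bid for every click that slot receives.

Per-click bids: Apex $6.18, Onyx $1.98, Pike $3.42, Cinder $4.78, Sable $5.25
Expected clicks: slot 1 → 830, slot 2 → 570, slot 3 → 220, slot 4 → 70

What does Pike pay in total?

Per-click bids in order: $6.18 (Apex) > $5.25 (Sable) > $4.78 (Cinder) > $3.42 (Pike) > $1.98 (Onyx)
Pike holds slot 4 → pays next bid $1.98 × 70 clicks = $138.60.

Pike pays $138.60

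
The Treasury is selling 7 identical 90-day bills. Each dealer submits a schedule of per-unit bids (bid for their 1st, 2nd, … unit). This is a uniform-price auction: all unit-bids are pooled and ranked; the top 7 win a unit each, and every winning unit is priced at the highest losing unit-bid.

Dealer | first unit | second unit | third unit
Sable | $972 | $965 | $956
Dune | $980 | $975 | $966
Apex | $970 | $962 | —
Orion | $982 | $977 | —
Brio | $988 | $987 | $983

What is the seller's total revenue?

Total revenue: $6,804

Pooled unit-bids ranked (top 7): 988 (Brio-1), 987 (Brio-2), 983 (Brio-3), 982 (Orion-1), 980 (Dune-1), 977 (Orion-2), 975 (Dune-2)
First bid not allocated: $972.
Allocation: Brio 3, Dune 2, Orion 2. Every unit priced at $972.
Revenue = 7 × 972 = $6,804.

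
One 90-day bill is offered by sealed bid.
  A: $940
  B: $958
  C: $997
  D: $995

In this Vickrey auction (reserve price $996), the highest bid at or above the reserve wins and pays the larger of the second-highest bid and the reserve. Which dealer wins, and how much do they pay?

C pays $996

Sorting bids: 997 (C) > 995 (D) > 958 (B) > 940 (A)
C has the top bid at or above the reserve ($997).
Second-highest bid $995 is below the reserve $996, so the reserve binds → payment $996.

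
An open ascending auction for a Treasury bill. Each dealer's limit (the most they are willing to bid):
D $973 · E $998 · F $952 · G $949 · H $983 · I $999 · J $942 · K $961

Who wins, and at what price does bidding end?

I wins at $998

Limits in order: 999 (I) > 998 (E) > 983 (H) > 973 (D) > 961 (K) > 952 (F) > …
Once the price passes $998, only I is left; the hammer falls at E's limit of $998.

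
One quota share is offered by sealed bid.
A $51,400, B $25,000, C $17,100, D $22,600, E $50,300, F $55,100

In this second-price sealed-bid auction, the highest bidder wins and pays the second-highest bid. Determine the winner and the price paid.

F pays $51,400

Sorting bids: 55,100 (F) > 51,400 (A) > 50,300 (E) > 25,000 (B) > 22,600 (D) > 17,100 (C)
F wins with the highest bid; price is set by the runner-up at $51,400.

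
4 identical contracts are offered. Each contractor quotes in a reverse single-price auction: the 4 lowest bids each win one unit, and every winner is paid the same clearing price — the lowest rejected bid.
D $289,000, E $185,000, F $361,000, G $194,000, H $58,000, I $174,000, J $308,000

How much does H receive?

Sorting: 58,000 (H), 174,000 (I), 185,000 (E), 194,000 (G), 289,000 (D), 308,000 (J), …
The 4 lowest are H, I, E, G.
Lowest unsuccessful bid: $289,000 → clearing price.
H wins → is paid $289,000.

H is paid $289,000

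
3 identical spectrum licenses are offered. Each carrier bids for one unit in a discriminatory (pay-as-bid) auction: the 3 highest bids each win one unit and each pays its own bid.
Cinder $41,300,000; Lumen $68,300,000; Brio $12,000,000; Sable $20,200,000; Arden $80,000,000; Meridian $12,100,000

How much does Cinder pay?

Cinder pays $41,300,000

Sorting: 80,000,000 (Arden), 68,300,000 (Lumen), 41,300,000 (Cinder), 20,200,000 (Sable), 12,100,000 (Meridian), …
Winners (3 units): Arden, Lumen, Cinder.
Cinder wins → own bid $41,300,000.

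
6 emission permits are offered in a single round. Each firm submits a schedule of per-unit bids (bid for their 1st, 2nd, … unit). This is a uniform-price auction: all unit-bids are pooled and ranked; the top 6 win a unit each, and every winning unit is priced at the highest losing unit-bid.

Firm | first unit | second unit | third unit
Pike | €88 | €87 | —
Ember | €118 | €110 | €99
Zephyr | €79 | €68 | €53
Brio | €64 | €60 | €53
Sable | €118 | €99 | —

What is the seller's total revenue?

Total revenue: €522

Pooled unit-bids ranked (top 6): 118 (Ember-1), 118 (Sable-1), 110 (Ember-2), 99 (Ember-3), 99 (Sable-2), 88 (Pike-1)
First bid not allocated: €87.
Allocation: Ember 3, Pike 1, Sable 2. Every unit priced at €87.
Revenue = 6 × 87 = €522.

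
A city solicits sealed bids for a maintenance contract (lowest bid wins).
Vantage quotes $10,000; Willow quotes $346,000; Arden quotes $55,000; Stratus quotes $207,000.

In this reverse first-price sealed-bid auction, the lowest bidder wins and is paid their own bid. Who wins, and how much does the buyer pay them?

Bids in order: 10,000 (Vantage) < 55,000 (Arden) < 207,000 (Stratus) < 346,000 (Willow)
Vantage is lowest → is paid own bid, $10,000.

Vantage is paid $10,000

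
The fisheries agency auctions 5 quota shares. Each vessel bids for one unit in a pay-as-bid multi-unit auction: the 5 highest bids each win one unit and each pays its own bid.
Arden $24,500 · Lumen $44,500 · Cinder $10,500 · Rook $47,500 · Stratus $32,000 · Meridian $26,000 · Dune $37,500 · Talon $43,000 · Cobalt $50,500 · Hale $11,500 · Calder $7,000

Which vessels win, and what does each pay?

Bids ranked high→low: 50,500 (Cobalt), 47,500 (Rook), 44,500 (Lumen), 43,000 (Talon), 37,500 (Dune), 32,000 (Stratus), 26,000 (Meridian), …
The 5 highest are Cobalt, Rook, Lumen, Talon, Dune.
Each winner pays its own bid: Cobalt $50,500, Rook $47,500, Lumen $44,500, Talon $43,000, Dune $37,500.

Cobalt $50,500, Rook $47,500, Lumen $44,500, Talon $43,000, Dune $37,500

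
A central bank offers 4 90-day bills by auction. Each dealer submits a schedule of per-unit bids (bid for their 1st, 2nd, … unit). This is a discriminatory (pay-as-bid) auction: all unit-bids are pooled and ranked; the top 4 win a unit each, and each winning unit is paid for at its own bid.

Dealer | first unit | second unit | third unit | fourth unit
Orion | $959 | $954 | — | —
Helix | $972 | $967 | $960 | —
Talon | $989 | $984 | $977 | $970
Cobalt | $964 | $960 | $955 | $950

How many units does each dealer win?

Merging the schedules and taking the best 4: 989 (Talon-1), 984 (Talon-2), 977 (Talon-3), 972 (Helix-1)
Next rejected bid: $970 (not a price — pay-as-bid).
Allocation: Helix 1, Talon 3.

Helix 1, Talon 3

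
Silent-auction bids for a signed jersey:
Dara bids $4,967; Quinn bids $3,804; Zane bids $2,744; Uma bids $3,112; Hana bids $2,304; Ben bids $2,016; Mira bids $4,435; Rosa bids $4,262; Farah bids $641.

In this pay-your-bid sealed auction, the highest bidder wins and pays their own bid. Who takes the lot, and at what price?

Bids ranked: 4,967 (Dara) > 4,435 (Mira) > 4,262 (Rosa) > 3,804 (Quinn) > 3,112 (Uma) > 2,744 (Zane) > …
First-price: Dara pays what they bid, $4,967.

Dara pays $4,967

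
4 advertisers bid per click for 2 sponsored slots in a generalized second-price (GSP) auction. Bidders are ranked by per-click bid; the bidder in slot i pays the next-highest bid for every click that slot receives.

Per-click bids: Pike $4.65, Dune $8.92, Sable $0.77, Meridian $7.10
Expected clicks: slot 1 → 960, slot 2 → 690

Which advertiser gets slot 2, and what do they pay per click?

Sorting advertisers: $8.92 (Dune) > $7.10 (Meridian) > $4.65 (Pike) > …
Slot 2 goes to the second-ranked bidder, Meridian, who pays the next bid down: $4.65/click.

Meridian; $4.65 per click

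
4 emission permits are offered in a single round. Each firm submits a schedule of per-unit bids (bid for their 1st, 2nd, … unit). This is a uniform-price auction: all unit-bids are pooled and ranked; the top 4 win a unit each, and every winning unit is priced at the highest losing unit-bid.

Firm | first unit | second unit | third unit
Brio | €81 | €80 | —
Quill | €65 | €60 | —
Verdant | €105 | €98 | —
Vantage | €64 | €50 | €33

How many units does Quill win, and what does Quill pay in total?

Quill: 0 units, pays €0

Merging the schedules and taking the best 4: 105 (Verdant-1), 98 (Verdant-2), 81 (Brio-1), 80 (Brio-2)
First bid not allocated: €65.
Quill wins 0 unit(s) at €65 each.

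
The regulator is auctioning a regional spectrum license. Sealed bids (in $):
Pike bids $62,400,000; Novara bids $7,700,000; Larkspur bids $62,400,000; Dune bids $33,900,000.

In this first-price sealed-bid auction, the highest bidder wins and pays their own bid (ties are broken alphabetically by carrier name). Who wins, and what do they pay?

Sorting bids: 62,400,000 (Larkspur) > 62,400,000 (Pike) > 33,900,000 (Dune) > 7,700,000 (Novara)
Larkspur and Pike tie at $62,400,000; tie-break gives it to Larkspur.
First-price: Larkspur pays what they bid, $62,400,000.

Larkspur pays $62,400,000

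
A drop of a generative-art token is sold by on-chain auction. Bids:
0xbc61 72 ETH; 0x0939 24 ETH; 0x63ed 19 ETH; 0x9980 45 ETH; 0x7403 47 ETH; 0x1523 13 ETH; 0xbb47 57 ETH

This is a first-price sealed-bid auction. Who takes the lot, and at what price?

0xbc61 pays 72 ETH

First-price sealed-bid auction: the highest bidder wins and pays their own bid.
Bids ranked: 72 (0xbc61) > 57 (0xbb47) > 47 (0x7403) > 45 (0x9980) > 24 (0x0939) > 19 (0x63ed) > …
0xbc61 is highest → pays own bid, 72 ETH.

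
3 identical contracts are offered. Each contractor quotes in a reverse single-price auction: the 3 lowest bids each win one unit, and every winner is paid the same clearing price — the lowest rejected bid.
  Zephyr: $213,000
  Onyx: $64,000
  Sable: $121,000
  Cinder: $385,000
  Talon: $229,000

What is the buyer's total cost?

Sorting: 64,000 (Onyx), 121,000 (Sable), 213,000 (Zephyr), 229,000 (Talon), 385,000 (Cinder)
The 3 lowest are Onyx, Sable, Zephyr.
Clearing price = lowest rejected bid = $229,000.
Total cost = 3 × $229,000 = $687,000.

Total cost: $687,000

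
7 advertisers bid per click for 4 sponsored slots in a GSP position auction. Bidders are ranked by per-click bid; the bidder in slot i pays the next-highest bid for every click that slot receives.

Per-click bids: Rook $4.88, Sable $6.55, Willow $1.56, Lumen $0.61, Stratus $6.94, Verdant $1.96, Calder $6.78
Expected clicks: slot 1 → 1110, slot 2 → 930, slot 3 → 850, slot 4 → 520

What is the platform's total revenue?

Total revenue: $18784.50

Sorting advertisers: $6.94 (Stratus) > $6.78 (Calder) > $6.55 (Sable) > $4.88 (Rook) > $1.96 (Verdant) > …
Slot 1: Stratus pays $6.78 × 1110 = $7525.80
Slot 2: Calder pays $6.55 × 930 = $6091.50
Slot 3: Sable pays $4.88 × 850 = $4148.00
Slot 4: Rook pays $1.96 × 520 = $1019.20
Total = $18784.50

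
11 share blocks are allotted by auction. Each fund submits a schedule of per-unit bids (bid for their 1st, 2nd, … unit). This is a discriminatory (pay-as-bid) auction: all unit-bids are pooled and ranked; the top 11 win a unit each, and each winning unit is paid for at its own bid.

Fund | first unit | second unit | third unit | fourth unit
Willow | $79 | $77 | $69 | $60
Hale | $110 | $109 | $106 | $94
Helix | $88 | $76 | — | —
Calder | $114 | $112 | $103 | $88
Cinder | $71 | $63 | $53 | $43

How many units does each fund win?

Calder 4, Hale 4, Helix 1, Willow 2

Merging the schedules and taking the best 11: 114 (Calder-1), 112 (Calder-2), 110 (Hale-1), 109 (Hale-2), 106 (Hale-3), 103 (Calder-3), 94 (Hale-4), 88 (Helix-1), 88 (Calder-4), 79 (Willow-1), 77 (Willow-2)
Next rejected bid: $76 (not a price — pay-as-bid).
Allocation: Calder 4, Hale 4, Helix 1, Willow 2.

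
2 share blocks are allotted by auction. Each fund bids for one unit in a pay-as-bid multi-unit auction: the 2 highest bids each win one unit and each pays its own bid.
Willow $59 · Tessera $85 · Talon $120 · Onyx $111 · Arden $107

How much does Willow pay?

Bids ranked high→low: 120 (Talon), 111 (Onyx), 107 (Arden), 85 (Tessera), …
The 2 highest are Talon, Onyx.
Willow does not win → $0.

Willow pays $0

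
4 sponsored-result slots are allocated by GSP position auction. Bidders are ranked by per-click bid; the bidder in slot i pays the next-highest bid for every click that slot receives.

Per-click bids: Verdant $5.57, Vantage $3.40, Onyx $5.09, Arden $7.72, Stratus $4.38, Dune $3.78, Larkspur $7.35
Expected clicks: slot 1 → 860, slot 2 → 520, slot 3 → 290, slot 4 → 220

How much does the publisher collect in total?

Sorting advertisers: $7.72 (Arden) > $7.35 (Larkspur) > $5.57 (Verdant) > $5.09 (Onyx) > $4.38 (Stratus) > …
Slot 1: Arden pays $7.35 × 860 = $6321.00
Slot 2: Larkspur pays $5.57 × 520 = $2896.40
Slot 3: Verdant pays $5.09 × 290 = $1476.10
Slot 4: Onyx pays $4.38 × 220 = $963.60
Total = $11657.10

Total revenue: $11657.10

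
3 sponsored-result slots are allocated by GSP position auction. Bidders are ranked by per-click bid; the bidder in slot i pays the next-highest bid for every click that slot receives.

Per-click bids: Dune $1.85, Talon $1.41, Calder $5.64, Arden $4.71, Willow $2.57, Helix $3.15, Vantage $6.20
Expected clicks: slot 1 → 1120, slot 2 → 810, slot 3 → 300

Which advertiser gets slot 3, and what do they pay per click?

Per-click bids in order: $6.20 (Vantage) > $5.64 (Calder) > $4.71 (Arden) > $3.15 (Helix) > …
Slot 3 goes to the third-ranked bidder, Arden, who pays the next bid down: $3.15/click.

Arden; $3.15 per click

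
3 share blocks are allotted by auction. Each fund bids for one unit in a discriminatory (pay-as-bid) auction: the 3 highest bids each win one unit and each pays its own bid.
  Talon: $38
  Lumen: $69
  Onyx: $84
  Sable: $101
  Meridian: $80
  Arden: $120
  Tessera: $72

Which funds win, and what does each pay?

Arden $120, Sable $101, Onyx $84

Ordering the bids: 120 (Arden), 101 (Sable), 84 (Onyx), 80 (Meridian), 72 (Tessera), …
Winners (3 units): Arden, Sable, Onyx.
Each winner pays its own bid: Arden $120, Sable $101, Onyx $84.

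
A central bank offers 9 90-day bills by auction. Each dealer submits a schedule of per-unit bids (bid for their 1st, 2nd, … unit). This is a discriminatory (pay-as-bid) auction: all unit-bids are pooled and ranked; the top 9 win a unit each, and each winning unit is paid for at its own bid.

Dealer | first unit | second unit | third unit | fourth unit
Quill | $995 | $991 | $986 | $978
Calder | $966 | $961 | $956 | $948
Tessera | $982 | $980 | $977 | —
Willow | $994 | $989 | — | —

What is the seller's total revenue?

Total revenue: $8,872

All unit-bids, highest first — top 9: 995 (Quill-1), 994 (Willow-1), 991 (Quill-2), 989 (Willow-2), 986 (Quill-3), 982 (Tessera-1), 980 (Tessera-2), 978 (Quill-4), 977 (Tessera-3)
Next rejected bid: $966 (not a price — pay-as-bid).
Each winning unit pays its own bid.
Revenue = 995 + 994 + 991 + 989 + 986 + 982 + 980 + 978 + 977 = $8,872.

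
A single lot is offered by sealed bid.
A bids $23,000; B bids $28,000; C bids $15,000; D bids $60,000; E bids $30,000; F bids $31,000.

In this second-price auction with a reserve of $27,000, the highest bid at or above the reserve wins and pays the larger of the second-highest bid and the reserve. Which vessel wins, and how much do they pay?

D pays $31,000

Rule: the highest bid at or above the reserve wins and pays the larger of the second-highest bid and the reserve.
Sorting bids: 60,000 (D) > 31,000 (F) > 30,000 (E) > 28,000 (B) > 23,000 (A) > 15,000 (C)
D has the top bid at or above the reserve ($60,000).
Second-highest bid $31,000 exceeds the reserve $27,000 → payment $31,000.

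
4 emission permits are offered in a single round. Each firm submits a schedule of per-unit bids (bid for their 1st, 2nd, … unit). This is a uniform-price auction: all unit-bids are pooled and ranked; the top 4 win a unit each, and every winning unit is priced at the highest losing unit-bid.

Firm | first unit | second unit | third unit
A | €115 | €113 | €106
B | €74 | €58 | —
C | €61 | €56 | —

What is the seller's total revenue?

All unit-bids, highest first — top 4: 115 (A-1), 113 (A-2), 106 (A-3), 74 (B-1)
Highest rejected unit-bid = €61.
Allocation: A 3, B 1. Every unit priced at €61.
Revenue = 4 × 61 = €244.

Total revenue: €244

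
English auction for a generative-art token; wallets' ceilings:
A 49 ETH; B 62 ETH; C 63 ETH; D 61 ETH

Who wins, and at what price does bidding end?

C wins at 62 ETH

Limits in order: 63 (C) > 62 (B) > 61 (D) > 49 (A)
Once the price passes 62 ETH, only C is left; the hammer falls at B's limit of 62 ETH.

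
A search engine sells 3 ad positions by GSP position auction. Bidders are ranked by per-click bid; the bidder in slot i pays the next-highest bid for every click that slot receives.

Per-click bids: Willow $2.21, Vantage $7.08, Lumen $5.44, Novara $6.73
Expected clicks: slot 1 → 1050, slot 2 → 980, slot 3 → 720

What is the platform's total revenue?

Total revenue: $13988.90

Sorting advertisers: $7.08 (Vantage) > $6.73 (Novara) > $5.44 (Lumen) > $2.21 (Willow)
Slot 1: Vantage pays $6.73 × 1050 = $7066.50
Slot 2: Novara pays $5.44 × 980 = $5331.20
Slot 3: Lumen pays $2.21 × 720 = $1591.20
Total = $13988.90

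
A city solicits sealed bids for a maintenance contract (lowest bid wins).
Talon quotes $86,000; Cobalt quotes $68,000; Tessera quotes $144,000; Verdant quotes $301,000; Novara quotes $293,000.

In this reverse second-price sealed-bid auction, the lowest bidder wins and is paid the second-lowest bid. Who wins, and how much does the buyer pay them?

Reverse second-price sealed-bid auction: the lowest bidder wins and is paid the second-lowest bid.
Sorting bids: 68,000 (Cobalt) < 86,000 (Talon) < 144,000 (Tessera) < 293,000 (Novara) < 301,000 (Verdant)
Cobalt wins with the lowest bid; price is set by the runner-up at $86,000.

Cobalt is paid $86,000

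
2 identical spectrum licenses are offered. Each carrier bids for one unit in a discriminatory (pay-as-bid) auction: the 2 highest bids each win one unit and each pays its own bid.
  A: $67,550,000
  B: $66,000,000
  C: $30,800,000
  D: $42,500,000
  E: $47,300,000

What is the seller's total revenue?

Total revenue: $133,550,000

Ordering the bids: 67,550,000 (A), 66,000,000 (B), 47,300,000 (E), 42,500,000 (D), …
Top 2: A, B.
Total revenue = 67,550,000 + 66,000,000 = $133,550,000.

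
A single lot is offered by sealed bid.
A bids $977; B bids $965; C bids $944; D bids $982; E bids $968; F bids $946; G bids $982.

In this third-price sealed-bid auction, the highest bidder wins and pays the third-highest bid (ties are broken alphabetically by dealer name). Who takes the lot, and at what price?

D pays $977

Third-price sealed-bid auction: the highest bidder wins and pays the third-highest bid.
Bids in order: 982 (D) > 982 (G) > 977 (A) > 968 (E) > 965 (B) > 946 (F) > …
D and G tie at $982; tie-break gives it to D.
D is highest; pays the third-highest bid, $977.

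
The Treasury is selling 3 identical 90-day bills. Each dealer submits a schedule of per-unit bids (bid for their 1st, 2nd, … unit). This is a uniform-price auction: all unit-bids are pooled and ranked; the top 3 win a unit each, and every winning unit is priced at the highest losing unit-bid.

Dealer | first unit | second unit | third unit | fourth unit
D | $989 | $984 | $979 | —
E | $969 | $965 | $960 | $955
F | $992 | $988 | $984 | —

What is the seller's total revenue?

Merging the schedules and taking the best 3: 992 (F-1), 989 (D-1), 988 (F-2)
First bid not allocated: $984.
Allocation: D 1, F 2. Every unit priced at $984.
Revenue = 3 × 984 = $2,952.

Total revenue: $2,952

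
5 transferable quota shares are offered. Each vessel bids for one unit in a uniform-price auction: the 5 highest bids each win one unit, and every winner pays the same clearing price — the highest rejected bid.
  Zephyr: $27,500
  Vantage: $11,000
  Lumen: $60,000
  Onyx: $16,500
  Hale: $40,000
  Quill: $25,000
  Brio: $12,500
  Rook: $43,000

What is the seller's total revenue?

Ordering the bids: 60,000 (Lumen), 43,000 (Rook), 40,000 (Hale), 27,500 (Zephyr), 25,000 (Quill), 16,500 (Onyx), 12,500 (Brio), …
Top 5: Lumen, Rook, Hale, Zephyr, Quill.
First losing bid is Onyx's $16,500, which sets the uniform price.
Total revenue = 5 × $16,500 = $82,500.

Total revenue: $82,500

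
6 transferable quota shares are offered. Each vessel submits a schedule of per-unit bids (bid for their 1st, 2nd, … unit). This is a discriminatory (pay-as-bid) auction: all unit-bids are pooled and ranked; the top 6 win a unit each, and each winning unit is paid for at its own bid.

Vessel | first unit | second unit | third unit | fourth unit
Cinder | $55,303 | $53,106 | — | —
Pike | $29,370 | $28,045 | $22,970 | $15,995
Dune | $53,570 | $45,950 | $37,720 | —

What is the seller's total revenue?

Merging the schedules and taking the best 6: 55,303 (Cinder-1), 53,570 (Dune-1), 53,106 (Cinder-2), 45,950 (Dune-2), 37,720 (Dune-3), 29,370 (Pike-1)
Next rejected bid: $28,045 (not a price — pay-as-bid).
Each winning unit pays its own bid.
Revenue = 55,303 + 53,570 + 53,106 + 45,950 + 37,720 + 29,370 = $275,019.

Total revenue: $275,019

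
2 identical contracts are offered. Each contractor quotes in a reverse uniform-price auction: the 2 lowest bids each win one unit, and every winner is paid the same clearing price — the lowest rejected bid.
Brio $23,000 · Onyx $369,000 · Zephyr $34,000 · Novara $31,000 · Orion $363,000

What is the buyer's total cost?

Total cost: $68,000

Ordering the bids: 23,000 (Brio), 31,000 (Novara), 34,000 (Zephyr), 363,000 (Orion), …
The 2 lowest are Brio, Novara.
Lowest unsuccessful bid: $34,000 → clearing price.
Total cost = 2 × $34,000 = $68,000.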